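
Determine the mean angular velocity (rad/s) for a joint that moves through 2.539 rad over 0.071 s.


omega = delta_theta / delta_t
omega = 2.539 / 0.071
omega = 35.7606


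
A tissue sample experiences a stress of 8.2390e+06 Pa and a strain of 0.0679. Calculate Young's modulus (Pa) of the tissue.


E = stress / strain
E = 8.2390e+06 / 0.0679
E = 1.2134e+08


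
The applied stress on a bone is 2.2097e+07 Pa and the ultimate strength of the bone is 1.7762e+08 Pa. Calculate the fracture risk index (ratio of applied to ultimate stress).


FRI = applied / ultimate
FRI = 2.2097e+07 / 1.7762e+08
FRI = 0.1244


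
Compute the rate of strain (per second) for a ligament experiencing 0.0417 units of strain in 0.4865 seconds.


strain_rate = delta_strain / delta_t
strain_rate = 0.0417 / 0.4865
strain_rate = 0.0857


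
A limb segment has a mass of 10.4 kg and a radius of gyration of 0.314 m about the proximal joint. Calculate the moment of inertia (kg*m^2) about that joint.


I = m * k^2
I = 10.4 * 0.314^2
k^2 = 0.0986
I = 1.0254


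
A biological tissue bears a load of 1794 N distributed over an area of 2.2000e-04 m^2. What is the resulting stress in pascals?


stress = F / A
stress = 1794 / 2.2000e-04
stress = 8.1545e+06


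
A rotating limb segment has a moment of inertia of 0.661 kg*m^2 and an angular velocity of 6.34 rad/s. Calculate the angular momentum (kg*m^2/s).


L = I * omega
L = 0.661 * 6.34
L = 4.1907


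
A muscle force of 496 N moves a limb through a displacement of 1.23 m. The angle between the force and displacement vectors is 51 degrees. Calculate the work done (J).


W = F * d * cos(theta)
theta = 51 deg = 0.8901 rad
cos(theta) = 0.6293
W = 496 * 1.23 * 0.6293
W = 383.9358


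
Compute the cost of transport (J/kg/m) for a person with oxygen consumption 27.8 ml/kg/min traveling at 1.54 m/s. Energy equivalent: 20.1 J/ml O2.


Power per kg = VO2 * 20.1 / 60
Power per kg = 27.8 * 20.1 / 60 = 9.3130 W/kg
Cost = power_per_kg / speed
Cost = 9.3130 / 1.54
Cost = 6.0474


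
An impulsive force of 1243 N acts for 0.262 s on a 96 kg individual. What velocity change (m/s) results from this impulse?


J = F * dt = 1243 * 0.262 = 325.6660 N*s
delta_v = J / m
delta_v = 325.6660 / 96
delta_v = 3.3924


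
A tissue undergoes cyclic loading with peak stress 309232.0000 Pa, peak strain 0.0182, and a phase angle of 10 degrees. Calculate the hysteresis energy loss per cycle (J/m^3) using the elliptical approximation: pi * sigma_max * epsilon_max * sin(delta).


E_loss = pi * sigma_max * epsilon_max * sin(delta)
delta = 10 deg = 0.1745 rad
sin(delta) = 0.1736
E_loss = pi * 309232.0000 * 0.0182 * 0.1736
E_loss = 3070.2654


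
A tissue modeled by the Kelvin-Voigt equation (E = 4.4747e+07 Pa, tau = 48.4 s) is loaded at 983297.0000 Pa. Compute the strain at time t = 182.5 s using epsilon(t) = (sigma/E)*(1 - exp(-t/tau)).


epsilon(t) = (sigma/E) * (1 - exp(-t/tau))
sigma/E = 983297.0000 / 4.4747e+07 = 0.0220
exp(-t/tau) = exp(-182.5 / 48.4) = 0.0230
epsilon = 0.0220 * (1 - 0.0230)
epsilon = 0.0215


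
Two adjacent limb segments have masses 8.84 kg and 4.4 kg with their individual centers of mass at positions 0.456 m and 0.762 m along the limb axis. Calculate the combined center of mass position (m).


COM = (m1*x1 + m2*x2) / (m1 + m2)
COM = (8.84*0.456 + 4.4*0.762) / (8.84 + 4.4)
Numerator = 7.3838
Denominator = 13.2400
COM = 0.5577


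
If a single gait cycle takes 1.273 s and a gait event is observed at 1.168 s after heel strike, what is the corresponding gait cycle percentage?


pct = (event_time / cycle_time) * 100
pct = (1.168 / 1.273) * 100
ratio = 0.9175
pct = 91.7518


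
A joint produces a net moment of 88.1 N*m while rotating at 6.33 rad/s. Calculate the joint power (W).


P = M * omega
P = 88.1 * 6.33
P = 557.6730


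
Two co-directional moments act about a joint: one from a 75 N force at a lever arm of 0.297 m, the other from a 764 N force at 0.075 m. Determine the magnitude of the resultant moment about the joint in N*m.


M = F1 * d1 + F2 * d2
M = 75 * 0.297 + 764 * 0.075
M = 22.2750 + 57.3000
M = 79.5750


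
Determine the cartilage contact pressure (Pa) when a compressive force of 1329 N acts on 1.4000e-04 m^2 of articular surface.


P = F / A
P = 1329 / 1.4000e-04
P = 9.4929e+06


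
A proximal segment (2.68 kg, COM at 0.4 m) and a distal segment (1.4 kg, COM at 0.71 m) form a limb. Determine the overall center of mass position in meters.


COM = (m1*x1 + m2*x2) / (m1 + m2)
COM = (2.68*0.4 + 1.4*0.71) / (2.68 + 1.4)
Numerator = 2.0660
Denominator = 4.0800
COM = 0.5064


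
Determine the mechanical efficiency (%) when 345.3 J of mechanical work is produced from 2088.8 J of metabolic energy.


eta = (W_mech / E_meta) * 100
eta = (345.3 / 2088.8) * 100
ratio = 0.1653
eta = 16.5310


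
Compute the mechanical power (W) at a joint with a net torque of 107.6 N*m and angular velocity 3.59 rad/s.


P = M * omega
P = 107.6 * 3.59
P = 386.2840


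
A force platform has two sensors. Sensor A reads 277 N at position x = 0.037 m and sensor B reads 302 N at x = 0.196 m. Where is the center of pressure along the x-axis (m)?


COP_x = (F1*x1 + F2*x2) / (F1 + F2)
COP_x = (277*0.037 + 302*0.196) / (277 + 302)
Numerator = 69.4410
Denominator = 579
COP_x = 0.1199


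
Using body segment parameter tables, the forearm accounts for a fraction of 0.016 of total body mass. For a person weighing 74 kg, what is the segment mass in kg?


m_segment = body_mass * fraction
m_segment = 74 * 0.016
m_segment = 1.1840


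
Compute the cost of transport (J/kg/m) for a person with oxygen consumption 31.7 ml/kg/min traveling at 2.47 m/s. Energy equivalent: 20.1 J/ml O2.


Power per kg = VO2 * 20.1 / 60
Power per kg = 31.7 * 20.1 / 60 = 10.6195 W/kg
Cost = power_per_kg / speed
Cost = 10.6195 / 2.47
Cost = 4.2994


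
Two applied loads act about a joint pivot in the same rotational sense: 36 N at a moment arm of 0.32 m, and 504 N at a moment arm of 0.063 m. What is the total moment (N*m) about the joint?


M = F1 * d1 + F2 * d2
M = 36 * 0.32 + 504 * 0.063
M = 11.5200 + 31.7520
M = 43.2720


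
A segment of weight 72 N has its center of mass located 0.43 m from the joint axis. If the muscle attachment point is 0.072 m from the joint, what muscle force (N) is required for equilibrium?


F_muscle = W * d_load / d_muscle
F_muscle = 72 * 0.43 / 0.072
Numerator = 30.9600
F_muscle = 430.0000


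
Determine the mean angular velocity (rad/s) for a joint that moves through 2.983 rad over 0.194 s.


omega = delta_theta / delta_t
omega = 2.983 / 0.194
omega = 15.3763


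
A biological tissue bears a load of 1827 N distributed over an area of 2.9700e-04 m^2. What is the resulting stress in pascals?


stress = F / A
stress = 1827 / 2.9700e-04
stress = 6.1515e+06


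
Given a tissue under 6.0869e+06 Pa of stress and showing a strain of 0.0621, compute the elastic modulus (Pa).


E = stress / strain
E = 6.0869e+06 / 0.0621
E = 9.8018e+07


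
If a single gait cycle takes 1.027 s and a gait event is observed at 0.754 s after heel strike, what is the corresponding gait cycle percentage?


pct = (event_time / cycle_time) * 100
pct = (0.754 / 1.027) * 100
ratio = 0.7342
pct = 73.4177


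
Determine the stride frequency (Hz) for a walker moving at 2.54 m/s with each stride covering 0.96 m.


f = v / stride_length
f = 2.54 / 0.96
f = 2.6458


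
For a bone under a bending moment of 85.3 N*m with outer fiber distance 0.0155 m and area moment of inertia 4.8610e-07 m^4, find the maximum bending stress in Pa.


sigma = M * c / I
sigma = 85.3 * 0.0155 / 4.8610e-07
M * c = 1.3221
sigma = 2.7199e+06


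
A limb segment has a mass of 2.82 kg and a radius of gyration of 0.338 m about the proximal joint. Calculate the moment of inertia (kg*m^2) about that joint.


I = m * k^2
I = 2.82 * 0.338^2
k^2 = 0.1142
I = 0.3222


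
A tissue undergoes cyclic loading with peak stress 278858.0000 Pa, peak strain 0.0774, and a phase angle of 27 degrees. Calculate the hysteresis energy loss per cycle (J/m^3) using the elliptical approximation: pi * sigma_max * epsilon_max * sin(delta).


E_loss = pi * sigma_max * epsilon_max * sin(delta)
delta = 27 deg = 0.4712 rad
sin(delta) = 0.4540
E_loss = pi * 278858.0000 * 0.0774 * 0.4540
E_loss = 30783.6921


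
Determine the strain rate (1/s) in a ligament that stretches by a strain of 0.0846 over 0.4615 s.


strain_rate = delta_strain / delta_t
strain_rate = 0.0846 / 0.4615
strain_rate = 0.1833


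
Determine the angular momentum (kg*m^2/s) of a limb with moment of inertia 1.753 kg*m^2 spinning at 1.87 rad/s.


L = I * omega
L = 1.753 * 1.87
L = 3.2781


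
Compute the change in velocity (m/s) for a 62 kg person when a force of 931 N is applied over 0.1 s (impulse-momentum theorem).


J = F * dt = 931 * 0.1 = 93.1000 N*s
delta_v = J / m
delta_v = 93.1000 / 62
delta_v = 1.5016


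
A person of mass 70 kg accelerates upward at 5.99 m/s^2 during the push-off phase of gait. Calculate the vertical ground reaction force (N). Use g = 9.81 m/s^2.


GRF = m * (g + a)
GRF = 70 * (9.81 + 5.99)
GRF = 70 * 15.8000
GRF = 1106.0000


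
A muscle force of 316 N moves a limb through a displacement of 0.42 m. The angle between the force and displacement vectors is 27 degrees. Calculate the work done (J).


W = F * d * cos(theta)
theta = 27 deg = 0.4712 rad
cos(theta) = 0.8910
W = 316 * 0.42 * 0.8910
W = 118.2544


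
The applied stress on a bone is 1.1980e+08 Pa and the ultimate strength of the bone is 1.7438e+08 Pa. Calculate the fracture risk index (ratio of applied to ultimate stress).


FRI = applied / ultimate
FRI = 1.1980e+08 / 1.7438e+08
FRI = 0.6870


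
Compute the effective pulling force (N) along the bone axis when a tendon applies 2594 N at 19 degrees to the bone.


F_eff = F_tendon * cos(theta)
theta = 19 deg = 0.3316 rad
cos(theta) = 0.9455
F_eff = 2594 * 0.9455
F_eff = 2452.6752


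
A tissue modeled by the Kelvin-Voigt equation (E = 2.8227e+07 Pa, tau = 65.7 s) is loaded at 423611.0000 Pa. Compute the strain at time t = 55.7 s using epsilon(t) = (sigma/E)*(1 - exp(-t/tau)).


epsilon(t) = (sigma/E) * (1 - exp(-t/tau))
sigma/E = 423611.0000 / 2.8227e+07 = 0.0150
exp(-t/tau) = exp(-55.7 / 65.7) = 0.4284
epsilon = 0.0150 * (1 - 0.4284)
epsilon = 0.0086


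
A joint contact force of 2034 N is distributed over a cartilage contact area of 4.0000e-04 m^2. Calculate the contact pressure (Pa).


P = F / A
P = 2034 / 4.0000e-04
P = 5.0850e+06


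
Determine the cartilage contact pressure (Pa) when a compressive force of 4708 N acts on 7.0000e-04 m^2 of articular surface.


P = F / A
P = 4708 / 7.0000e-04
P = 6.7257e+06


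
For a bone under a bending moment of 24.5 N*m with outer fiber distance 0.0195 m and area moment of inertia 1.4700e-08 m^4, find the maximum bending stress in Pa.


sigma = M * c / I
sigma = 24.5 * 0.0195 / 1.4700e-08
M * c = 0.4778
sigma = 3.2500e+07


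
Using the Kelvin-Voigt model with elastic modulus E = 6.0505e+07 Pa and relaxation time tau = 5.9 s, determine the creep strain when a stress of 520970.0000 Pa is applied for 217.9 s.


epsilon(t) = (sigma/E) * (1 - exp(-t/tau))
sigma/E = 520970.0000 / 6.0505e+07 = 0.0086
exp(-t/tau) = exp(-217.9 / 5.9) = 9.1316e-17
epsilon = 0.0086 * (1 - 9.1316e-17)
epsilon = 0.0086


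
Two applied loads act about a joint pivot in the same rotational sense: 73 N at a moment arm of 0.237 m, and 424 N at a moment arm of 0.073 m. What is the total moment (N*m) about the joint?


M = F1 * d1 + F2 * d2
M = 73 * 0.237 + 424 * 0.073
M = 17.3010 + 30.9520
M = 48.2530


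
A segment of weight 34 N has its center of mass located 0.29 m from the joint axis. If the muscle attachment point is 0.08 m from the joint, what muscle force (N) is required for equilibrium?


F_muscle = W * d_load / d_muscle
F_muscle = 34 * 0.29 / 0.08
Numerator = 9.8600
F_muscle = 123.2500


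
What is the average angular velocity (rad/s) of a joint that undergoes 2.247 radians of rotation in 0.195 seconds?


omega = delta_theta / delta_t
omega = 2.247 / 0.195
omega = 11.5231


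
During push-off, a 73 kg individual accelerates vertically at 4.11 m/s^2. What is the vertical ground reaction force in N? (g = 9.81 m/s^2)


GRF = m * (g + a)
GRF = 73 * (9.81 + 4.11)
GRF = 73 * 13.9200
GRF = 1016.1600


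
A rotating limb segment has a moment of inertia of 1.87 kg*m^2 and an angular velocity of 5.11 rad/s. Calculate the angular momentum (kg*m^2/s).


L = I * omega
L = 1.87 * 5.11
L = 9.5557


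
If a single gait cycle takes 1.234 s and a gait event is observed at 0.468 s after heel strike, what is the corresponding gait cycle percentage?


pct = (event_time / cycle_time) * 100
pct = (0.468 / 1.234) * 100
ratio = 0.3793
pct = 37.9254


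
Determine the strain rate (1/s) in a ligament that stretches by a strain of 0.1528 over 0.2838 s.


strain_rate = delta_strain / delta_t
strain_rate = 0.1528 / 0.2838
strain_rate = 0.5384


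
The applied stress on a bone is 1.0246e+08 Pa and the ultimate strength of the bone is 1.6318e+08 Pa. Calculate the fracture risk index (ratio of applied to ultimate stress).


FRI = applied / ultimate
FRI = 1.0246e+08 / 1.6318e+08
FRI = 0.6279


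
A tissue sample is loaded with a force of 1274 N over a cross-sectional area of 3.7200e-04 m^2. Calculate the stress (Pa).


stress = F / A
stress = 1274 / 3.7200e-04
stress = 3.4247e+06


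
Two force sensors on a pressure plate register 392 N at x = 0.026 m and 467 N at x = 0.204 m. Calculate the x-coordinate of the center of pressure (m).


COP_x = (F1*x1 + F2*x2) / (F1 + F2)
COP_x = (392*0.026 + 467*0.204) / (392 + 467)
Numerator = 105.4600
Denominator = 859
COP_x = 0.1228


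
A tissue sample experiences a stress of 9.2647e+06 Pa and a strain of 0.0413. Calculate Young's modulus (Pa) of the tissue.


E = stress / strain
E = 9.2647e+06 / 0.0413
E = 2.2433e+08


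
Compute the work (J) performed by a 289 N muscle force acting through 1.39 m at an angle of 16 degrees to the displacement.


W = F * d * cos(theta)
theta = 16 deg = 0.2793 rad
cos(theta) = 0.9613
W = 289 * 1.39 * 0.9613
W = 386.1484


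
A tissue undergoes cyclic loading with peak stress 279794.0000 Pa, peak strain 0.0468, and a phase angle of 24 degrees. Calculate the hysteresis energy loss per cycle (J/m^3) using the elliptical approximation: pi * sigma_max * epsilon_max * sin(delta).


E_loss = pi * sigma_max * epsilon_max * sin(delta)
delta = 24 deg = 0.4189 rad
sin(delta) = 0.4067
E_loss = pi * 279794.0000 * 0.0468 * 0.4067
E_loss = 16731.9833


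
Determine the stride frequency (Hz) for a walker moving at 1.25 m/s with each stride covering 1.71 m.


f = v / stride_length
f = 1.25 / 1.71
f = 0.7310


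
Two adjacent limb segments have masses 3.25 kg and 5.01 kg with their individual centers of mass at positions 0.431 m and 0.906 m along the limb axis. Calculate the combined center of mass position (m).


COM = (m1*x1 + m2*x2) / (m1 + m2)
COM = (3.25*0.431 + 5.01*0.906) / (3.25 + 5.01)
Numerator = 5.9398
Denominator = 8.2600
COM = 0.7191


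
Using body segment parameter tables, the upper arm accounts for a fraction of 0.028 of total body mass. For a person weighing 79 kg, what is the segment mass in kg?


m_segment = body_mass * fraction
m_segment = 79 * 0.028
m_segment = 2.2120


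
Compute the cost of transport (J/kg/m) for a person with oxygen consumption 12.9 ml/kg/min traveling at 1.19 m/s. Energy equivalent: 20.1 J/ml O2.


Power per kg = VO2 * 20.1 / 60
Power per kg = 12.9 * 20.1 / 60 = 4.3215 W/kg
Cost = power_per_kg / speed
Cost = 4.3215 / 1.19
Cost = 3.6315


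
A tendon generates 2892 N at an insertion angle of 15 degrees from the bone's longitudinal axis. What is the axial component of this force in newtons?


F_eff = F_tendon * cos(theta)
theta = 15 deg = 0.2618 rad
cos(theta) = 0.9659
F_eff = 2892 * 0.9659
F_eff = 2793.4575


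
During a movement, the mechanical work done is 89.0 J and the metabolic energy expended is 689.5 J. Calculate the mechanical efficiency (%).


eta = (W_mech / E_meta) * 100
eta = (89.0 / 689.5) * 100
ratio = 0.1291
eta = 12.9079


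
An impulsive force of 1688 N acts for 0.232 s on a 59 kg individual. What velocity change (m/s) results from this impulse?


J = F * dt = 1688 * 0.232 = 391.6160 N*s
delta_v = J / m
delta_v = 391.6160 / 59
delta_v = 6.6376


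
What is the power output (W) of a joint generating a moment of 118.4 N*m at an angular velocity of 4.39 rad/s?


P = M * omega
P = 118.4 * 4.39
P = 519.7760


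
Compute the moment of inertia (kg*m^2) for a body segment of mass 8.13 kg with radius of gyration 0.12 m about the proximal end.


I = m * k^2
I = 8.13 * 0.12^2
k^2 = 0.0144
I = 0.1171


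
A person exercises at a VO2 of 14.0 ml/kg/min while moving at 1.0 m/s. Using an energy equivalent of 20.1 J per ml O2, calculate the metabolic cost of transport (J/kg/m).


Power per kg = VO2 * 20.1 / 60
Power per kg = 14.0 * 20.1 / 60 = 4.6900 W/kg
Cost = power_per_kg / speed
Cost = 4.6900 / 1.0
Cost = 4.6900


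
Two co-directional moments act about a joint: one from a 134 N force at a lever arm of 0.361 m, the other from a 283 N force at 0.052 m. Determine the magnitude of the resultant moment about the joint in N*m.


M = F1 * d1 + F2 * d2
M = 134 * 0.361 + 283 * 0.052
M = 48.3740 + 14.7160
M = 63.0900


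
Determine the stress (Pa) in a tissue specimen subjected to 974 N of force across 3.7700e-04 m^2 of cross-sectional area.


stress = F / A
stress = 974 / 3.7700e-04
stress = 2.5836e+06


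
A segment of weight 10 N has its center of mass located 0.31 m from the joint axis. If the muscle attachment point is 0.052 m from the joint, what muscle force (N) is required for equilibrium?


F_muscle = W * d_load / d_muscle
F_muscle = 10 * 0.31 / 0.052
Numerator = 3.1000
F_muscle = 59.6154


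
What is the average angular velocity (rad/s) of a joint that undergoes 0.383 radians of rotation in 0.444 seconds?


omega = delta_theta / delta_t
omega = 0.383 / 0.444
omega = 0.8626


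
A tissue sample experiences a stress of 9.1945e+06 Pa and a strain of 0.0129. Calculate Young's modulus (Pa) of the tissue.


E = stress / strain
E = 9.1945e+06 / 0.0129
E = 7.1275e+08


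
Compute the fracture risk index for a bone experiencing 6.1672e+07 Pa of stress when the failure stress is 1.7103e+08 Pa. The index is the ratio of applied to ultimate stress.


FRI = applied / ultimate
FRI = 6.1672e+07 / 1.7103e+08
FRI = 0.3606


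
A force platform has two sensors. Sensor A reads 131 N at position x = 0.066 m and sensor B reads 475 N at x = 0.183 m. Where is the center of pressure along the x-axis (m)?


COP_x = (F1*x1 + F2*x2) / (F1 + F2)
COP_x = (131*0.066 + 475*0.183) / (131 + 475)
Numerator = 95.5710
Denominator = 606
COP_x = 0.1577


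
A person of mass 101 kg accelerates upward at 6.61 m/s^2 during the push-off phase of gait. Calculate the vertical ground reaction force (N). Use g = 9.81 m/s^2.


GRF = m * (g + a)
GRF = 101 * (9.81 + 6.61)
GRF = 101 * 16.4200
GRF = 1658.4200


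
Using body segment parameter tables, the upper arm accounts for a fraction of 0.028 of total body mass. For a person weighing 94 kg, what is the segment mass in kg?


m_segment = body_mass * fraction
m_segment = 94 * 0.028
m_segment = 2.6320


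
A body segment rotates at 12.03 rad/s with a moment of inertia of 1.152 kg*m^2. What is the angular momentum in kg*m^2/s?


L = I * omega
L = 1.152 * 12.03
L = 13.8586


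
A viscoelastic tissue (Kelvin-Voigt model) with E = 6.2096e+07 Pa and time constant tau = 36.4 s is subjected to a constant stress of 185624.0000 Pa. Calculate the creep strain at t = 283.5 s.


epsilon(t) = (sigma/E) * (1 - exp(-t/tau))
sigma/E = 185624.0000 / 6.2096e+07 = 0.0030
exp(-t/tau) = exp(-283.5 / 36.4) = 4.1449e-04
epsilon = 0.0030 * (1 - 4.1449e-04)
epsilon = 0.0030


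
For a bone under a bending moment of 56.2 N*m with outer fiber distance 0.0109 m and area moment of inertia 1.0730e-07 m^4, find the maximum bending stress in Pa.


sigma = M * c / I
sigma = 56.2 * 0.0109 / 1.0730e-07
M * c = 0.6126
sigma = 5.7090e+06


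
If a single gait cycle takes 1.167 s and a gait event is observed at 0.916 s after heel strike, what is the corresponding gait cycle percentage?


pct = (event_time / cycle_time) * 100
pct = (0.916 / 1.167) * 100
ratio = 0.7849
pct = 78.4919


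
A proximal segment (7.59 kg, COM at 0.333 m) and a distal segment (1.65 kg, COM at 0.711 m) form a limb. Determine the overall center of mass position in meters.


COM = (m1*x1 + m2*x2) / (m1 + m2)
COM = (7.59*0.333 + 1.65*0.711) / (7.59 + 1.65)
Numerator = 3.7006
Denominator = 9.2400
COM = 0.4005


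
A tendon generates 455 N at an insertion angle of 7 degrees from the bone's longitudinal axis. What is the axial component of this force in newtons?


F_eff = F_tendon * cos(theta)
theta = 7 deg = 0.1222 rad
cos(theta) = 0.9925
F_eff = 455 * 0.9925
F_eff = 451.6085


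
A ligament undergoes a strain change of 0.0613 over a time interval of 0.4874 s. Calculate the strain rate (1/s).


strain_rate = delta_strain / delta_t
strain_rate = 0.0613 / 0.4874
strain_rate = 0.1258


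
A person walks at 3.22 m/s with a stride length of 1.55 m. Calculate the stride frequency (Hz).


f = v / stride_length
f = 3.22 / 1.55
f = 2.0774


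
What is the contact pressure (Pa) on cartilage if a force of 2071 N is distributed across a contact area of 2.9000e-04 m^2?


P = F / A
P = 2071 / 2.9000e-04
P = 7.1414e+06


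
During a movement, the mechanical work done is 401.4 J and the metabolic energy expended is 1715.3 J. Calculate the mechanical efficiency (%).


eta = (W_mech / E_meta) * 100
eta = (401.4 / 1715.3) * 100
ratio = 0.2340
eta = 23.4012


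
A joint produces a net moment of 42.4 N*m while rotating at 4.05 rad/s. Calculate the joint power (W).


P = M * omega
P = 42.4 * 4.05
P = 171.7200


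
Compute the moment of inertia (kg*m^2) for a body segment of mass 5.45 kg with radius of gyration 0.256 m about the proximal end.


I = m * k^2
I = 5.45 * 0.256^2
k^2 = 0.0655
I = 0.3572


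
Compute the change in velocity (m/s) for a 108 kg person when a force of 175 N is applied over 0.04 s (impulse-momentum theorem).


J = F * dt = 175 * 0.04 = 7.0000 N*s
delta_v = J / m
delta_v = 7.0000 / 108
delta_v = 0.0648


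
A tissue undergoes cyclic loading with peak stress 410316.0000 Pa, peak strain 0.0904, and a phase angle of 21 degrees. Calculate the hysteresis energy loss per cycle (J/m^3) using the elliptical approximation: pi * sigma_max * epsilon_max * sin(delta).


E_loss = pi * sigma_max * epsilon_max * sin(delta)
delta = 21 deg = 0.3665 rad
sin(delta) = 0.3584
E_loss = pi * 410316.0000 * 0.0904 * 0.3584
E_loss = 41760.5219


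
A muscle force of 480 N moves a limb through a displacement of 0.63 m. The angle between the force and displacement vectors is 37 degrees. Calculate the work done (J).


W = F * d * cos(theta)
theta = 37 deg = 0.6458 rad
cos(theta) = 0.7986
W = 480 * 0.63 * 0.7986
W = 241.5074


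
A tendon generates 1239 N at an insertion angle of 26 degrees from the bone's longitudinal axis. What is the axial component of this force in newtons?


F_eff = F_tendon * cos(theta)
theta = 26 deg = 0.4538 rad
cos(theta) = 0.8988
F_eff = 1239 * 0.8988
F_eff = 1113.6058


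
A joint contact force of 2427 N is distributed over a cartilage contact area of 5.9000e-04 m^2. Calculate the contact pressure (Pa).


P = F / A
P = 2427 / 5.9000e-04
P = 4.1136e+06


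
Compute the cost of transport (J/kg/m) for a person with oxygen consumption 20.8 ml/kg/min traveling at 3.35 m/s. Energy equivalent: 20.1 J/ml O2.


Power per kg = VO2 * 20.1 / 60
Power per kg = 20.8 * 20.1 / 60 = 6.9680 W/kg
Cost = power_per_kg / speed
Cost = 6.9680 / 3.35
Cost = 2.0800


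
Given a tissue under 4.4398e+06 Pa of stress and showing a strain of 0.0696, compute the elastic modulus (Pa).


E = stress / strain
E = 4.4398e+06 / 0.0696
E = 6.3790e+07


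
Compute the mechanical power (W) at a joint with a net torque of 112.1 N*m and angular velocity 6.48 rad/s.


P = M * omega
P = 112.1 * 6.48
P = 726.4080


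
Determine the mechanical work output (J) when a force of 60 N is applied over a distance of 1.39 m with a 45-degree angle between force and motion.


W = F * d * cos(theta)
theta = 45 deg = 0.7854 rad
cos(theta) = 0.7071
W = 60 * 1.39 * 0.7071
W = 58.9727


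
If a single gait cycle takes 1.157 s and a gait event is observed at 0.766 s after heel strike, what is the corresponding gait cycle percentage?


pct = (event_time / cycle_time) * 100
pct = (0.766 / 1.157) * 100
ratio = 0.6621
pct = 66.2057


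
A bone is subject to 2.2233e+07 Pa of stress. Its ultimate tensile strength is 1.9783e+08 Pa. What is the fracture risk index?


FRI = applied / ultimate
FRI = 2.2233e+07 / 1.9783e+08
FRI = 0.1124


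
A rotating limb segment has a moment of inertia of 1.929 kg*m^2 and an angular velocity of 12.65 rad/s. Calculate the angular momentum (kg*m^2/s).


L = I * omega
L = 1.929 * 12.65
L = 24.4018


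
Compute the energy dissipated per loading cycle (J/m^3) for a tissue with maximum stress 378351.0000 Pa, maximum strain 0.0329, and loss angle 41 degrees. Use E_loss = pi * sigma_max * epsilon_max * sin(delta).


E_loss = pi * sigma_max * epsilon_max * sin(delta)
delta = 41 deg = 0.7156 rad
sin(delta) = 0.6561
E_loss = pi * 378351.0000 * 0.0329 * 0.6561
E_loss = 25655.6826


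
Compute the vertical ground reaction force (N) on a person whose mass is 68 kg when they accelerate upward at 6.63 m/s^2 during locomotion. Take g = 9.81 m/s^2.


GRF = m * (g + a)
GRF = 68 * (9.81 + 6.63)
GRF = 68 * 16.4400
GRF = 1117.9200


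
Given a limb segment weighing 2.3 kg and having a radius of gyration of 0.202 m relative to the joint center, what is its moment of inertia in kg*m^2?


I = m * k^2
I = 2.3 * 0.202^2
k^2 = 0.0408
I = 0.0938


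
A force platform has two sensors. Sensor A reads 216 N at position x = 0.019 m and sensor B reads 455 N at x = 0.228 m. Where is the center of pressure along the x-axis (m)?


COP_x = (F1*x1 + F2*x2) / (F1 + F2)
COP_x = (216*0.019 + 455*0.228) / (216 + 455)
Numerator = 107.8440
Denominator = 671
COP_x = 0.1607


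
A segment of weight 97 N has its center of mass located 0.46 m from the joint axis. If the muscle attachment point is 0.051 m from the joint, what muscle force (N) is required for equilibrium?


F_muscle = W * d_load / d_muscle
F_muscle = 97 * 0.46 / 0.051
Numerator = 44.6200
F_muscle = 874.9020


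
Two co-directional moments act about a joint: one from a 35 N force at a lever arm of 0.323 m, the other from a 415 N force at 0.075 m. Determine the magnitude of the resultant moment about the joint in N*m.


M = F1 * d1 + F2 * d2
M = 35 * 0.323 + 415 * 0.075
M = 11.3050 + 31.1250
M = 42.4300


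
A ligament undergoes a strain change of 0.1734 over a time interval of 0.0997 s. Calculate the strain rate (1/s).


strain_rate = delta_strain / delta_t
strain_rate = 0.1734 / 0.0997
strain_rate = 1.7392


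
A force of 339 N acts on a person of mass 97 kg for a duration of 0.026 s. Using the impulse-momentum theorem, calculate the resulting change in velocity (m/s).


J = F * dt = 339 * 0.026 = 8.8140 N*s
delta_v = J / m
delta_v = 8.8140 / 97
delta_v = 0.0909


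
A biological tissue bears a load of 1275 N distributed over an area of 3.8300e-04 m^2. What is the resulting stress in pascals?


stress = F / A
stress = 1275 / 3.8300e-04
stress = 3.3290e+06


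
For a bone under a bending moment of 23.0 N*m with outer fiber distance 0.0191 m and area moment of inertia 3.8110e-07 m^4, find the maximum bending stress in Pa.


sigma = M * c / I
sigma = 23.0 * 0.0191 / 3.8110e-07
M * c = 0.4393
sigma = 1.1527e+06


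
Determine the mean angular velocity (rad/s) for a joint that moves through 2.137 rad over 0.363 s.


omega = delta_theta / delta_t
omega = 2.137 / 0.363
omega = 5.8871


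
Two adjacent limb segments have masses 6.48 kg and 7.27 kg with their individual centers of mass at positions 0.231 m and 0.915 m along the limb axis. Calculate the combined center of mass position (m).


COM = (m1*x1 + m2*x2) / (m1 + m2)
COM = (6.48*0.231 + 7.27*0.915) / (6.48 + 7.27)
Numerator = 8.1489
Denominator = 13.7500
COM = 0.5926


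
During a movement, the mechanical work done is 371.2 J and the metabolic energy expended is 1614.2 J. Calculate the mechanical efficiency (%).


eta = (W_mech / E_meta) * 100
eta = (371.2 / 1614.2) * 100
ratio = 0.2300
eta = 22.9959


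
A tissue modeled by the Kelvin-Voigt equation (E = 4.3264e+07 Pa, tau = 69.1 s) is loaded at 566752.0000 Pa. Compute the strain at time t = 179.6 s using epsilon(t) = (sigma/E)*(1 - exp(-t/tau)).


epsilon(t) = (sigma/E) * (1 - exp(-t/tau))
sigma/E = 566752.0000 / 4.3264e+07 = 0.0131
exp(-t/tau) = exp(-179.6 / 69.1) = 0.0743
epsilon = 0.0131 * (1 - 0.0743)
epsilon = 0.0121


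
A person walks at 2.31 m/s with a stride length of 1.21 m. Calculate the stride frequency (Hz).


f = v / stride_length
f = 2.31 / 1.21
f = 1.9091


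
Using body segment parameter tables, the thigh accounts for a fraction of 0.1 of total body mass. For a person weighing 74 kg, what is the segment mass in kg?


m_segment = body_mass * fraction
m_segment = 74 * 0.1
m_segment = 7.4000


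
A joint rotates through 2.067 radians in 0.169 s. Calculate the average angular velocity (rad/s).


omega = delta_theta / delta_t
omega = 2.067 / 0.169
omega = 12.2308


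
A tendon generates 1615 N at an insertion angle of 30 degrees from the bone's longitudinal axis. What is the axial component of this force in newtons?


F_eff = F_tendon * cos(theta)
theta = 30 deg = 0.5236 rad
cos(theta) = 0.8660
F_eff = 1615 * 0.8660
F_eff = 1398.6310


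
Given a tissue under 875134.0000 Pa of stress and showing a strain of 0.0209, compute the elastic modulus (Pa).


E = stress / strain
E = 875134.0000 / 0.0209
E = 4.1872e+07


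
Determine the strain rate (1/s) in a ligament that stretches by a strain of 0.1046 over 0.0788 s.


strain_rate = delta_strain / delta_t
strain_rate = 0.1046 / 0.0788
strain_rate = 1.3274


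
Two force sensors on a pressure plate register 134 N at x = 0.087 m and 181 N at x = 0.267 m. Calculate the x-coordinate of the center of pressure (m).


COP_x = (F1*x1 + F2*x2) / (F1 + F2)
COP_x = (134*0.087 + 181*0.267) / (134 + 181)
Numerator = 59.9850
Denominator = 315
COP_x = 0.1904


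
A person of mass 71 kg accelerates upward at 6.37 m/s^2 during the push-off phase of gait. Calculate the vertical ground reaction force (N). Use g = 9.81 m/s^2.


GRF = m * (g + a)
GRF = 71 * (9.81 + 6.37)
GRF = 71 * 16.1800
GRF = 1148.7800


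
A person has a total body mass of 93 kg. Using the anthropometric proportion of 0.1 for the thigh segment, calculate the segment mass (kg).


m_segment = body_mass * fraction
m_segment = 93 * 0.1
m_segment = 9.3000


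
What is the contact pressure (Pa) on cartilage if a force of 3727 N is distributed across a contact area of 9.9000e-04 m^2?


P = F / A
P = 3727 / 9.9000e-04
P = 3.7646e+06


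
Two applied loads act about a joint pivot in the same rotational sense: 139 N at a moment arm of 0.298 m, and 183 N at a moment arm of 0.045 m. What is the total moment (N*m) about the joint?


M = F1 * d1 + F2 * d2
M = 139 * 0.298 + 183 * 0.045
M = 41.4220 + 8.2350
M = 49.6570


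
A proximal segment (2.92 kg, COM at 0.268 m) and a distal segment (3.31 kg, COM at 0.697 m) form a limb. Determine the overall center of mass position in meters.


COM = (m1*x1 + m2*x2) / (m1 + m2)
COM = (2.92*0.268 + 3.31*0.697) / (2.92 + 3.31)
Numerator = 3.0896
Denominator = 6.2300
COM = 0.4959


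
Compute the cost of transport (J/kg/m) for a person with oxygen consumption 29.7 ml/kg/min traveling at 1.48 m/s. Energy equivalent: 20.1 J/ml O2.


Power per kg = VO2 * 20.1 / 60
Power per kg = 29.7 * 20.1 / 60 = 9.9495 W/kg
Cost = power_per_kg / speed
Cost = 9.9495 / 1.48
Cost = 6.7226


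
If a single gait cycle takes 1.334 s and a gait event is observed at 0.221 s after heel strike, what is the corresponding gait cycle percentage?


pct = (event_time / cycle_time) * 100
pct = (0.221 / 1.334) * 100
ratio = 0.1657
pct = 16.5667


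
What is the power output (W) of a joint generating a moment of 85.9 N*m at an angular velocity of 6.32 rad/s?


P = M * omega
P = 85.9 * 6.32
P = 542.8880


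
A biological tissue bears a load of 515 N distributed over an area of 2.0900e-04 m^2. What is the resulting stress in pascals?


stress = F / A
stress = 515 / 2.0900e-04
stress = 2.4641e+06


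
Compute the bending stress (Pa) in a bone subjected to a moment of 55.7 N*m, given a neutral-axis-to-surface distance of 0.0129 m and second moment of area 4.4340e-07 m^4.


sigma = M * c / I
sigma = 55.7 * 0.0129 / 4.4340e-07
M * c = 0.7185
sigma = 1.6205e+06


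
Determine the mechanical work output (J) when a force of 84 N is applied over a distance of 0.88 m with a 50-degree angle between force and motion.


W = F * d * cos(theta)
theta = 50 deg = 0.8727 rad
cos(theta) = 0.6428
W = 84 * 0.88 * 0.6428
W = 47.5149


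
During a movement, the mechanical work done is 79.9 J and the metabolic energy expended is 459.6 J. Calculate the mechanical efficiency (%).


eta = (W_mech / E_meta) * 100
eta = (79.9 / 459.6) * 100
ratio = 0.1738
eta = 17.3847


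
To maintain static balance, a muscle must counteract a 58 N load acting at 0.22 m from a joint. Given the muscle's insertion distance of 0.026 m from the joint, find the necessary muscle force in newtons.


F_muscle = W * d_load / d_muscle
F_muscle = 58 * 0.22 / 0.026
Numerator = 12.7600
F_muscle = 490.7692


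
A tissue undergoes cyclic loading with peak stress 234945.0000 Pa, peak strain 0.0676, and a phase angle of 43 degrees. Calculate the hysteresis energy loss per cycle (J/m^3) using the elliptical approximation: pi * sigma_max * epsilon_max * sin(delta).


E_loss = pi * sigma_max * epsilon_max * sin(delta)
delta = 43 deg = 0.7505 rad
sin(delta) = 0.6820
E_loss = pi * 234945.0000 * 0.0676 * 0.6820
E_loss = 34028.7586


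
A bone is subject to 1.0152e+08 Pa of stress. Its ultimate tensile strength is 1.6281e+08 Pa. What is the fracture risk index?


FRI = applied / ultimate
FRI = 1.0152e+08 / 1.6281e+08
FRI = 0.6235


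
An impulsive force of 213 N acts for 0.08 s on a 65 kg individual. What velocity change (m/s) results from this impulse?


J = F * dt = 213 * 0.08 = 17.0400 N*s
delta_v = J / m
delta_v = 17.0400 / 65
delta_v = 0.2622


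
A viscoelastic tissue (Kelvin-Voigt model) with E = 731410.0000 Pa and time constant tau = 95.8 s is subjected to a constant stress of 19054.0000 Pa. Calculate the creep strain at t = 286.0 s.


epsilon(t) = (sigma/E) * (1 - exp(-t/tau))
sigma/E = 19054.0000 / 731410.0000 = 0.0261
exp(-t/tau) = exp(-286.0 / 95.8) = 0.0505
epsilon = 0.0261 * (1 - 0.0505)
epsilon = 0.0247


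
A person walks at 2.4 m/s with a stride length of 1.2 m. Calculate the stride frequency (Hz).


f = v / stride_length
f = 2.4 / 1.2
f = 2.0000


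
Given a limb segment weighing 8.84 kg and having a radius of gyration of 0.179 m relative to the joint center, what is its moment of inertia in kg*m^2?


I = m * k^2
I = 8.84 * 0.179^2
k^2 = 0.0320
I = 0.2832


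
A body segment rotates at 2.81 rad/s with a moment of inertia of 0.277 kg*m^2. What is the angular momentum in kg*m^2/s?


L = I * omega
L = 0.277 * 2.81
L = 0.7784


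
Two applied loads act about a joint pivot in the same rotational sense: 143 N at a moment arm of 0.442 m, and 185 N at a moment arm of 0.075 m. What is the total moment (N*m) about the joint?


M = F1 * d1 + F2 * d2
M = 143 * 0.442 + 185 * 0.075
M = 63.2060 + 13.8750
M = 77.0810


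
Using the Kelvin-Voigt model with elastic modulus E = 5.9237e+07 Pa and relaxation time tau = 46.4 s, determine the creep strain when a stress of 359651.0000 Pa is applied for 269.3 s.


epsilon(t) = (sigma/E) * (1 - exp(-t/tau))
sigma/E = 359651.0000 / 5.9237e+07 = 0.0061
exp(-t/tau) = exp(-269.3 / 46.4) = 0.0030
epsilon = 0.0061 * (1 - 0.0030)
epsilon = 0.0061


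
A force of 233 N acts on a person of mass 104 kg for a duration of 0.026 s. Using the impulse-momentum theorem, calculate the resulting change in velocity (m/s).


J = F * dt = 233 * 0.026 = 6.0580 N*s
delta_v = J / m
delta_v = 6.0580 / 104
delta_v = 0.0582


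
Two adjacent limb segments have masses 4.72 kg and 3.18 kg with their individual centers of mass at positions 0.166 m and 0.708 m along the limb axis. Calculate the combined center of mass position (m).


COM = (m1*x1 + m2*x2) / (m1 + m2)
COM = (4.72*0.166 + 3.18*0.708) / (4.72 + 3.18)
Numerator = 3.0350
Denominator = 7.9000
COM = 0.3842


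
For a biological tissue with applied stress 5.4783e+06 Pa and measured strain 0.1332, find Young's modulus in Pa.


E = stress / strain
E = 5.4783e+06 / 0.1332
E = 4.1128e+07


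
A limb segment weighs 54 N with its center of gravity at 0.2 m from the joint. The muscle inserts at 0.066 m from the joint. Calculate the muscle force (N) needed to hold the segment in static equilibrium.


F_muscle = W * d_load / d_muscle
F_muscle = 54 * 0.2 / 0.066
Numerator = 10.8000
F_muscle = 163.6364


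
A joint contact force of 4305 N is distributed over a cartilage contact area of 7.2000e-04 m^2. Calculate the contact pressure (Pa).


P = F / A
P = 4305 / 7.2000e-04
P = 5.9792e+06


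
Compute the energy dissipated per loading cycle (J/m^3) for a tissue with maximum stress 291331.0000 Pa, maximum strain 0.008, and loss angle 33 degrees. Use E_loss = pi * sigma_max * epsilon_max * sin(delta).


E_loss = pi * sigma_max * epsilon_max * sin(delta)
delta = 33 deg = 0.5760 rad
sin(delta) = 0.5446
E_loss = pi * 291331.0000 * 0.008 * 0.5446
E_loss = 3987.8179


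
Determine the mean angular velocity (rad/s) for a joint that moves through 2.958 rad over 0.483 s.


omega = delta_theta / delta_t
omega = 2.958 / 0.483
omega = 6.1242


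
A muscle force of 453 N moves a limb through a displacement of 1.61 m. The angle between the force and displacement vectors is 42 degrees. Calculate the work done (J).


W = F * d * cos(theta)
theta = 42 deg = 0.7330 rad
cos(theta) = 0.7431
W = 453 * 1.61 * 0.7431
W = 541.9978


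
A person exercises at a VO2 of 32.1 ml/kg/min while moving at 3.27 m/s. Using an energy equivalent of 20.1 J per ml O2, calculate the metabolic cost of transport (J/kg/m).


Power per kg = VO2 * 20.1 / 60
Power per kg = 32.1 * 20.1 / 60 = 10.7535 W/kg
Cost = power_per_kg / speed
Cost = 10.7535 / 3.27
Cost = 3.2885


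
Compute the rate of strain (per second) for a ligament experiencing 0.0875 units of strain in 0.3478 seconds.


strain_rate = delta_strain / delta_t
strain_rate = 0.0875 / 0.3478
strain_rate = 0.2516


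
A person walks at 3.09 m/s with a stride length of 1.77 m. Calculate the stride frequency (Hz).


f = v / stride_length
f = 3.09 / 1.77
f = 1.7458


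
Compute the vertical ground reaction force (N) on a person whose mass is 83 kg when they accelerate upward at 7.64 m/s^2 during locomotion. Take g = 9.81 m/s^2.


GRF = m * (g + a)
GRF = 83 * (9.81 + 7.64)
GRF = 83 * 17.4500
GRF = 1448.3500


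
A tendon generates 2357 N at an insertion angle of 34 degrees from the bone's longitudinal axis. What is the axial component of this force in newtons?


F_eff = F_tendon * cos(theta)
theta = 34 deg = 0.5934 rad
cos(theta) = 0.8290
F_eff = 2357 * 0.8290
F_eff = 1954.0416
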